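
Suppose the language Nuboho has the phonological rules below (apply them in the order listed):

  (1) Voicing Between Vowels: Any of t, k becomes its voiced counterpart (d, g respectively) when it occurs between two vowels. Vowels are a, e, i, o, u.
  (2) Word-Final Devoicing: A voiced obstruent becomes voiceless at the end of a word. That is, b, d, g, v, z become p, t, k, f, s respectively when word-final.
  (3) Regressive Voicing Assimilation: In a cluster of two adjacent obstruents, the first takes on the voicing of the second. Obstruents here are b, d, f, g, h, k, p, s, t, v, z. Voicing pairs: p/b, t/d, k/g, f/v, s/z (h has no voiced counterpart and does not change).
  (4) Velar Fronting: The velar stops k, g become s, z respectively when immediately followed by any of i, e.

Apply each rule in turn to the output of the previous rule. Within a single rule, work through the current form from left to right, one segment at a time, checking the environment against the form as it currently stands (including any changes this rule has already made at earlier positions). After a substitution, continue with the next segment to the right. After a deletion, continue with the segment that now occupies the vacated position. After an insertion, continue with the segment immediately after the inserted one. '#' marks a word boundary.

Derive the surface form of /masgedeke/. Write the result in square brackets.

(1) Voicing Between Vowels: [masgedeke] → [masgedege]
(2) Word-Final Devoicing: no change — [masgedege]
(3) Regressive Voicing Assimilation: [masgedege] → [mazgedege]
(4) Velar Fronting: [mazgedege] → [mazzedeze]

[mazzedeze]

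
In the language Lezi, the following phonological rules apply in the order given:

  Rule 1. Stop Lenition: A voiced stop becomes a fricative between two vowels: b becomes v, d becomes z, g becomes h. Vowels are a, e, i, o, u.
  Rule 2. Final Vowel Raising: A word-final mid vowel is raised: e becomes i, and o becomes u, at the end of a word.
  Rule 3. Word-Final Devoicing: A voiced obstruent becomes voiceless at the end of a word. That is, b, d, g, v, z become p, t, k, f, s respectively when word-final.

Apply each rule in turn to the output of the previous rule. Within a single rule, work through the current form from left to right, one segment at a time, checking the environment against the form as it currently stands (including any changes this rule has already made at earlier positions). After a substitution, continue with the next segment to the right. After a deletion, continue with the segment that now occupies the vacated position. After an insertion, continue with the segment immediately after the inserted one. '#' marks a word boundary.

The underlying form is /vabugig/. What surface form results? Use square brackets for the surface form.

[vavuhik]

Rule 1 Stop Lenition: [vabugig] → [vavuhig]
Rule 2 Final Vowel Raising: no change — [vavuhig]
Rule 3 Word-Final Devoicing: [vavuhig] → [vavuhik]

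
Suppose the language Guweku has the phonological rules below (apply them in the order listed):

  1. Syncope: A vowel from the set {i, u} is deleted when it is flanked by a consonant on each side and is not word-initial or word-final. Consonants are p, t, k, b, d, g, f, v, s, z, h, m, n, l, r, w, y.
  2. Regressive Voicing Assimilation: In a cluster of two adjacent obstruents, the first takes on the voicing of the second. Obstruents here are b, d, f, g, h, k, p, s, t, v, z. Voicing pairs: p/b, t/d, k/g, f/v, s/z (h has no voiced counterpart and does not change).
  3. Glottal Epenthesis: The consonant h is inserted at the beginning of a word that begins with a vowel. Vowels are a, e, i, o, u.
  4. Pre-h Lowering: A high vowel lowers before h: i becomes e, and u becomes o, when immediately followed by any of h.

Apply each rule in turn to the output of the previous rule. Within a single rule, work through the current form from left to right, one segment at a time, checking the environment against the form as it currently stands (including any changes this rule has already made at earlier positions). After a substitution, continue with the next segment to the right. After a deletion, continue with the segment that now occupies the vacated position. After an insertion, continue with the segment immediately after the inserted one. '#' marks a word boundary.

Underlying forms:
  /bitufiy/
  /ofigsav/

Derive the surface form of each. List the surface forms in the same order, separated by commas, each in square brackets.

[ptfy], [hovksav]

/bitufiy/:
  1 Syncope: [bitufiy] → [btfy]
  2 Regressive Voicing Assimilation: [btfy] → [ptfy]
  3 Glottal Epenthesis: no change — [ptfy]
  4 Pre-h Lowering: no change — [ptfy]
/ofigsav/:
  1 Syncope: [ofigsav] → [ofgsav]
  2 Regressive Voicing Assimilation: [ofgsav] → [ovksav]
  3 Glottal Epenthesis: [ovksav] → [hovksav]
  4 Pre-h Lowering: no change — [hovksav]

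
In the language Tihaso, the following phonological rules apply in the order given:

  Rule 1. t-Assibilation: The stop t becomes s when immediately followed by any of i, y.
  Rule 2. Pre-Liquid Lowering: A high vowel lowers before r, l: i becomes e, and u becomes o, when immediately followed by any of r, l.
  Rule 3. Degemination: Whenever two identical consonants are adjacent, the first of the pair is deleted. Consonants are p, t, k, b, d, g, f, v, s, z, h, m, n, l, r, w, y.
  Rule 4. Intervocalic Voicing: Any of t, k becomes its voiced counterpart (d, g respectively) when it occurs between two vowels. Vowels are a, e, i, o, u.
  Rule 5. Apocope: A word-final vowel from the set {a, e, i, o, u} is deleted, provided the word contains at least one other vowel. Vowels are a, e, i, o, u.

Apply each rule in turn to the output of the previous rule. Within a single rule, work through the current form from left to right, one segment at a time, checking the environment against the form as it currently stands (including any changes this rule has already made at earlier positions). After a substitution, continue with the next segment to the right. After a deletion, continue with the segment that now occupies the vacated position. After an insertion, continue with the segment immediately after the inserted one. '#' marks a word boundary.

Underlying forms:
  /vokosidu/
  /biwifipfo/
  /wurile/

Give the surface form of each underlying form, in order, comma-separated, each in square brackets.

/vokosidu/:
  Rule 1 t-Assibilation: no change — [vokosidu]
  Rule 2 Pre-Liquid Lowering: no change — [vokosidu]
  Rule 3 Degemination: no change — [vokosidu]
  Rule 4 Intervocalic Voicing: [vokosidu] → [vogosidu]
  Rule 5 Apocope: [vogosidu] → [vogosid]
/biwifipfo/:
  Rule 1 t-Assibilation: no change — [biwifipfo]
  Rule 2 Pre-Liquid Lowering: no change — [biwifipfo]
  Rule 3 Degemination: no change — [biwifipfo]
  Rule 4 Intervocalic Voicing: no change — [biwifipfo]
  Rule 5 Apocope: [biwifipfo] → [biwifipf]
/wurile/:
  Rule 1 t-Assibilation: no change — [wurile]
  Rule 2 Pre-Liquid Lowering: [wurile] → [worele]
  Rule 3 Degemination: no change — [worele]
  Rule 4 Intervocalic Voicing: no change — [worele]
  Rule 5 Apocope: [worele] → [worel]

[vogosid], [biwifipf], [worel]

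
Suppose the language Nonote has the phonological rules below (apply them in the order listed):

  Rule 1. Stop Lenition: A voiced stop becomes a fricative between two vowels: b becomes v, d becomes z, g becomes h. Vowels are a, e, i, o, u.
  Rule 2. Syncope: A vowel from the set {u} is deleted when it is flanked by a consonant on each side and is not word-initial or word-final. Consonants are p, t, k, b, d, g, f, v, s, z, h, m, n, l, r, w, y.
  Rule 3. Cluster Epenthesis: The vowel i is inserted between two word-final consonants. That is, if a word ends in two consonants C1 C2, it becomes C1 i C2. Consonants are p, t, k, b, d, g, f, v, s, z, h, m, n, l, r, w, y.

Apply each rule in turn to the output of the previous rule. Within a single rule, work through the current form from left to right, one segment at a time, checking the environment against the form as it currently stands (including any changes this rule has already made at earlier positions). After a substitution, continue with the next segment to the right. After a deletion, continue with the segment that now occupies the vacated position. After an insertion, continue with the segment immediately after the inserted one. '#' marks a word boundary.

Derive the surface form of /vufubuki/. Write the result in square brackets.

Rule 1 Stop Lenition: [vufubuki] → [vufuvuki]
Rule 2 Syncope: [vufuvuki] → [vfvki]
Rule 3 Cluster Epenthesis: no change — [vfvki]

[vfvki]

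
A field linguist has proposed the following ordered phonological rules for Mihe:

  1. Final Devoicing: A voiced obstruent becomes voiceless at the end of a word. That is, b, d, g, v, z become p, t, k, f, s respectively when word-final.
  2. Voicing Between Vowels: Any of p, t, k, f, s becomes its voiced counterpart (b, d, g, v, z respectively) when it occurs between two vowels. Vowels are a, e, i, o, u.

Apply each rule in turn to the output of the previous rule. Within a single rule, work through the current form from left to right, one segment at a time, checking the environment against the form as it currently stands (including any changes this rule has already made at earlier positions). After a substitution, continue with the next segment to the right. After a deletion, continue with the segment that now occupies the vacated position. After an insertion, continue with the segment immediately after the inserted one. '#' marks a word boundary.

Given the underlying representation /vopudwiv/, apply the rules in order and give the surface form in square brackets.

[vobudwif]

1 Final Devoicing: [vopudwiv] → [vopudwif]
2 Voicing Between Vowels: [vopudwif] → [vobudwif]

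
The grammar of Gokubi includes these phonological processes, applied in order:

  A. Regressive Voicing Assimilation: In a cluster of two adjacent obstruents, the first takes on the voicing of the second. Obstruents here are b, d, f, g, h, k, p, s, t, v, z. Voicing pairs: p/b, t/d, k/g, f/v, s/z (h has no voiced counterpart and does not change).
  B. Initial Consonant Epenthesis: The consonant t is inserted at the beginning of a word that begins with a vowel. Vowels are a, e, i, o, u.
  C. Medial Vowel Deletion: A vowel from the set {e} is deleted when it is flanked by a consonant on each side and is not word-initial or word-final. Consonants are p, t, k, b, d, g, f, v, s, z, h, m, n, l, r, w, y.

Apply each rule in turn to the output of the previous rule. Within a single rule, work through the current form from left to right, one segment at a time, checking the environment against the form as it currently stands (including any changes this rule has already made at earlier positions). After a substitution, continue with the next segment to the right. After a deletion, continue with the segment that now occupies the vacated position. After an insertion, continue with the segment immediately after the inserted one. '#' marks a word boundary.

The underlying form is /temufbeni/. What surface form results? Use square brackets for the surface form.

[tmuvbni]

A Regressive Voicing Assimilation: [temufbeni] → [temuvbeni]
B Initial Consonant Epenthesis: no change — [temuvbeni]
C Medial Vowel Deletion: [temuvbeni] → [tmuvbni]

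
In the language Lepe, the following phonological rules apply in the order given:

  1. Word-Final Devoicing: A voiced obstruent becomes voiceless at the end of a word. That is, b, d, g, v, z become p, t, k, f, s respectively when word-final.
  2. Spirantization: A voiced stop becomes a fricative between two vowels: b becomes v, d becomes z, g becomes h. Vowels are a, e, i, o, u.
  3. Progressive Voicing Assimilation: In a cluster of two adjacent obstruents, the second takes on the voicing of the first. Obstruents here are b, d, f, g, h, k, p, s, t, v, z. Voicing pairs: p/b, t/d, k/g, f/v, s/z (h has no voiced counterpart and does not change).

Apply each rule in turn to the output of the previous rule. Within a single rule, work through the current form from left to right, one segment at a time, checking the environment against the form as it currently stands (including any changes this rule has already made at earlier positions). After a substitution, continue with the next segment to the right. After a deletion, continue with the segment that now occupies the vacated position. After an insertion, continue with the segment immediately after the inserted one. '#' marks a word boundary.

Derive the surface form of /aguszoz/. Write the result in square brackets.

[ahussos]

1 Word-Final Devoicing: [aguszoz] → [aguszos]
2 Spirantization: [aguszos] → [ahuszos]
3 Progressive Voicing Assimilation: [ahuszos] → [ahussos]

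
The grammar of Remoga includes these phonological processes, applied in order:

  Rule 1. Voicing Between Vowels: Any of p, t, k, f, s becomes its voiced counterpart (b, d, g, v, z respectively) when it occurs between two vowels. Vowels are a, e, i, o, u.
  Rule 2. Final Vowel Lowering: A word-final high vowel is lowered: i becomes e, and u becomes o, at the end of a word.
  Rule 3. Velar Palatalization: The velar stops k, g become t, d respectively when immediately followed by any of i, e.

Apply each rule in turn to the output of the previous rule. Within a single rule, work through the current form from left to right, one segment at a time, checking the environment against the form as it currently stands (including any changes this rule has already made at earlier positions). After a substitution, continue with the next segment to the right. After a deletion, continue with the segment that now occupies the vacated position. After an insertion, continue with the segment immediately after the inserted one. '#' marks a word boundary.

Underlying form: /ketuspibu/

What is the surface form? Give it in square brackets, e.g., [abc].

Rule 1 Voicing Between Vowels: [ketuspibu] → [keduspibu]
Rule 2 Final Vowel Lowering: [keduspibu] → [keduspibo]
Rule 3 Velar Palatalization: [keduspibo] → [teduspibo]

[teduspibo]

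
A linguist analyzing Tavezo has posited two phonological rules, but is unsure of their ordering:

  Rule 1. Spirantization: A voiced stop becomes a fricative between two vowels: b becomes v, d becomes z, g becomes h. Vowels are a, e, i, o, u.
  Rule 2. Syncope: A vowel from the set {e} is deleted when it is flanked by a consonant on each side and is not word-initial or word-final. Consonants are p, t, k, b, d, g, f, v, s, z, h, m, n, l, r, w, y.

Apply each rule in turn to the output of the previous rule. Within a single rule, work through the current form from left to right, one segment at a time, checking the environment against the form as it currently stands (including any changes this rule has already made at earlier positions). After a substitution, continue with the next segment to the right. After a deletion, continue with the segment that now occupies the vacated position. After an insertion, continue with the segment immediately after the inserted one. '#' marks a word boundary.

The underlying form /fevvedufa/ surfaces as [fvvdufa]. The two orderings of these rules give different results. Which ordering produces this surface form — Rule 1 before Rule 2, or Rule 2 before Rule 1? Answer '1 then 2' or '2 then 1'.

2 then 1

Order 1 then 2:
  1 Spirantization: [fevvedufa] → [fevvezufa]
  2 Syncope: [fevvezufa] → [fvvzufa]
  result: [fvvzufa]
Order 2 then 1:
  2 Syncope: [fevvedufa] → [fvvdufa]
  1 Spirantization: no change — [fvvdufa]
  result: [fvvdufa]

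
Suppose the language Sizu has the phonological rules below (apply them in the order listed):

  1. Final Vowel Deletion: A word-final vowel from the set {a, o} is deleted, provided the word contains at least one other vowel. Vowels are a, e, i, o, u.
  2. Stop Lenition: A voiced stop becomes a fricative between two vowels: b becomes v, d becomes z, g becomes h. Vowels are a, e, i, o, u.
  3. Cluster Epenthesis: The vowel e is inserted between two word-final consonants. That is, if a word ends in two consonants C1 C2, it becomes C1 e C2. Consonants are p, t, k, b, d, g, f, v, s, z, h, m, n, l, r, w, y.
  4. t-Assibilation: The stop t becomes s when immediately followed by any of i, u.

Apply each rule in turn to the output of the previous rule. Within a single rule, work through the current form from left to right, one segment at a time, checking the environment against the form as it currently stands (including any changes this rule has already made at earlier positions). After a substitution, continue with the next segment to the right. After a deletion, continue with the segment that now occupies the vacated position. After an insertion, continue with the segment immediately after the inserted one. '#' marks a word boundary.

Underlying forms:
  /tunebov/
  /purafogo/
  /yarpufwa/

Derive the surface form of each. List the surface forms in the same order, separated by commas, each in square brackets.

[sunevov], [purafog], [yarpufew]

/tunebov/:
  1 Final Vowel Deletion: no change — [tunebov]
  2 Stop Lenition: [tunebov] → [tunevov]
  3 Cluster Epenthesis: no change — [tunevov]
  4 t-Assibilation: [tunevov] → [sunevov]
/purafogo/:
  1 Final Vowel Deletion: [purafogo] → [purafog]
  2 Stop Lenition: no change — [purafog]
  3 Cluster Epenthesis: no change — [purafog]
  4 t-Assibilation: no change — [purafog]
/yarpufwa/:
  1 Final Vowel Deletion: [yarpufwa] → [yarpufw]
  2 Stop Lenition: no change — [yarpufw]
  3 Cluster Epenthesis: [yarpufw] → [yarpufew]
  4 t-Assibilation: no change — [yarpufew]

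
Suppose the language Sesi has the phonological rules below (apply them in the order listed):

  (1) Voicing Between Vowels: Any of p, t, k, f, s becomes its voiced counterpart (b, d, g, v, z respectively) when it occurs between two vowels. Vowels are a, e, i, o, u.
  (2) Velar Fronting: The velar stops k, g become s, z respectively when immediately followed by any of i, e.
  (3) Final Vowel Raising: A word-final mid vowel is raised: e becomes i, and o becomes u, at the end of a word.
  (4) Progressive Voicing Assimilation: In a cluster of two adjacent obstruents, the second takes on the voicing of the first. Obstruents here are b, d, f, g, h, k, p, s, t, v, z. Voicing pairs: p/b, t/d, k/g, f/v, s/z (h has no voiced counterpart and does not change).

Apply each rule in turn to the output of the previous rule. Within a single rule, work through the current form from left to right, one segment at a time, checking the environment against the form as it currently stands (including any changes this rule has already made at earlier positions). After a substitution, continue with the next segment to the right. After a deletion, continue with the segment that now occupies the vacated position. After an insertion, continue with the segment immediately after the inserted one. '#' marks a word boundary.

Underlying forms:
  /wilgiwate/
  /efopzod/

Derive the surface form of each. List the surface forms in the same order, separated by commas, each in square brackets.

/wilgiwate/:
  (1) Voicing Between Vowels: [wilgiwate] → [wilgiwade]
  (2) Velar Fronting: [wilgiwade] → [wilziwade]
  (3) Final Vowel Raising: [wilziwade] → [wilziwadi]
  (4) Progressive Voicing Assimilation: no change — [wilziwadi]
/efopzod/:
  (1) Voicing Between Vowels: [efopzod] → [evopzod]
  (2) Velar Fronting: no change — [evopzod]
  (3) Final Vowel Raising: no change — [evopzod]
  (4) Progressive Voicing Assimilation: [evopzod] → [evopsod]

[wilziwadi], [evopsod]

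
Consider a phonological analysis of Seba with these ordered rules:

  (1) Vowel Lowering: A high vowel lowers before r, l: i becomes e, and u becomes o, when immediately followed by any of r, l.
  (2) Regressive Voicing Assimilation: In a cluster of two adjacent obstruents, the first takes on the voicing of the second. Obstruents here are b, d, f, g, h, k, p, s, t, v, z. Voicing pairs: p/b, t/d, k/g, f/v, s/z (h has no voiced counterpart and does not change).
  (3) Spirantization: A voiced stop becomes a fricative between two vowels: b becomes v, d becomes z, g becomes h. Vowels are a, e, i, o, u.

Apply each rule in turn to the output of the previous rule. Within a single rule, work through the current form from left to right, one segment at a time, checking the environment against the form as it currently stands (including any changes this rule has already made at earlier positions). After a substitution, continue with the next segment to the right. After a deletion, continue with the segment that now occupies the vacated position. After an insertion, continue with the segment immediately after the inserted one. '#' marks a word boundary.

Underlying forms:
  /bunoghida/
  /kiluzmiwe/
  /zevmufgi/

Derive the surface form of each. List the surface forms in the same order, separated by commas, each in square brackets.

[bunokhiza], [keluzmiwe], [zevmuvgi]

/bunoghida/:
  (1) Vowel Lowering: no change — [bunoghida]
  (2) Regressive Voicing Assimilation: [bunoghida] → [bunokhida]
  (3) Spirantization: [bunokhida] → [bunokhiza]
/kiluzmiwe/:
  (1) Vowel Lowering: [kiluzmiwe] → [keluzmiwe]
  (2) Regressive Voicing Assimilation: no change — [keluzmiwe]
  (3) Spirantization: no change — [keluzmiwe]
/zevmufgi/:
  (1) Vowel Lowering: no change — [zevmufgi]
  (2) Regressive Voicing Assimilation: [zevmufgi] → [zevmuvgi]
  (3) Spirantization: no change — [zevmuvgi]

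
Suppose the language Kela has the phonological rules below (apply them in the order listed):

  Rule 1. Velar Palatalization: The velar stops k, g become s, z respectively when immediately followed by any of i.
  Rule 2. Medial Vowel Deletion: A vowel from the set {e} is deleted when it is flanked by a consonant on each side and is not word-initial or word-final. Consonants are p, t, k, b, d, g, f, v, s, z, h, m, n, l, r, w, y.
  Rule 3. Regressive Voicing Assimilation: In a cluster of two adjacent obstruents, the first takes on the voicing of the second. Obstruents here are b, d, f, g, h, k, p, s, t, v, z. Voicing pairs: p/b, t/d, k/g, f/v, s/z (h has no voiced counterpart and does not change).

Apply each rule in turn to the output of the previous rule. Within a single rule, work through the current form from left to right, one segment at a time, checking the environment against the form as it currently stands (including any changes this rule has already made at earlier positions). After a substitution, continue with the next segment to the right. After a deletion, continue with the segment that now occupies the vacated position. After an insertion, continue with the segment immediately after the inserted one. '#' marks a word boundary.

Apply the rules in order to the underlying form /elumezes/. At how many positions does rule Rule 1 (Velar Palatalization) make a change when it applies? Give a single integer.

0

Rule 1 Velar Palatalization: no change — [elumezes]
Rule 2 Medial Vowel Deletion: [elumezes] → [elumzs]
Rule 3 Regressive Voicing Assimilation: [elumzs] → [elumss]
Rule Rule 1 changed 0 position(s).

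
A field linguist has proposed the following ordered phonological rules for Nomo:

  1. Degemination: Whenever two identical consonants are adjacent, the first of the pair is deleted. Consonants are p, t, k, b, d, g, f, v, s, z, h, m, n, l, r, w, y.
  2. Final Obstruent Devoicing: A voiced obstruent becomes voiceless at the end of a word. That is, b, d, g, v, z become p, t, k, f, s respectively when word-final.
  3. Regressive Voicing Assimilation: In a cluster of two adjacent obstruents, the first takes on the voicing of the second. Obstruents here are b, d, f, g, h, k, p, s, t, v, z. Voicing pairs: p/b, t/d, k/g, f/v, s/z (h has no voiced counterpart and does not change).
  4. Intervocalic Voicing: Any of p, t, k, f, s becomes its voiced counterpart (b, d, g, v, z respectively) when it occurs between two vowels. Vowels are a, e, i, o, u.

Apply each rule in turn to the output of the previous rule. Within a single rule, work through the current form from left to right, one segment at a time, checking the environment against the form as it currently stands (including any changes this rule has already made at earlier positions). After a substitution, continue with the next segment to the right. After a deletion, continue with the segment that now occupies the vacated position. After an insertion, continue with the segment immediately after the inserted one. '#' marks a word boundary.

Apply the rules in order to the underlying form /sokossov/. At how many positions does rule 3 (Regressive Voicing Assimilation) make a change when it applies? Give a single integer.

0

1 Degemination: [sokossov] → [sokosov]
2 Final Obstruent Devoicing: [sokosov] → [sokosof]
3 Regressive Voicing Assimilation: no change — [sokosof]
4 Intervocalic Voicing: [sokosof] → [sogozof]
Rule 3 changed 0 position(s).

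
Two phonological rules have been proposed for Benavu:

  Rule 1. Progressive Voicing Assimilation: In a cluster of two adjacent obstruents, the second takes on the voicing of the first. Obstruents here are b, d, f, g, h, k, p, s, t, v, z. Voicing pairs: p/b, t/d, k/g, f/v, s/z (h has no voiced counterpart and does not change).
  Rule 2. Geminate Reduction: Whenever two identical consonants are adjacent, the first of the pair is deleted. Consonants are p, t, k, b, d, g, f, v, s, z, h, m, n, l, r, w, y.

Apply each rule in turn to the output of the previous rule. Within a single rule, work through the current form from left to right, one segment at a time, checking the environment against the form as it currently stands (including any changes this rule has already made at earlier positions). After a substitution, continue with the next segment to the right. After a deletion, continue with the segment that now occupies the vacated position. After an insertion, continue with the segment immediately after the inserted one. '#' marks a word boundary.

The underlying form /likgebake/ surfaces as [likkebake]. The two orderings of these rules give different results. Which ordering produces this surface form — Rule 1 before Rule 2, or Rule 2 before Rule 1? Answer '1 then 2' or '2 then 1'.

2 then 1

Order 1 then 2:
  1 Progressive Voicing Assimilation: [likgebake] → [likkebake]
  2 Geminate Reduction: [likkebake] → [likebake]
  result: [likebake]
Order 2 then 1:
  2 Geminate Reduction: no change — [likgebake]
  1 Progressive Voicing Assimilation: [likgebake] → [likkebake]
  result: [likkebake]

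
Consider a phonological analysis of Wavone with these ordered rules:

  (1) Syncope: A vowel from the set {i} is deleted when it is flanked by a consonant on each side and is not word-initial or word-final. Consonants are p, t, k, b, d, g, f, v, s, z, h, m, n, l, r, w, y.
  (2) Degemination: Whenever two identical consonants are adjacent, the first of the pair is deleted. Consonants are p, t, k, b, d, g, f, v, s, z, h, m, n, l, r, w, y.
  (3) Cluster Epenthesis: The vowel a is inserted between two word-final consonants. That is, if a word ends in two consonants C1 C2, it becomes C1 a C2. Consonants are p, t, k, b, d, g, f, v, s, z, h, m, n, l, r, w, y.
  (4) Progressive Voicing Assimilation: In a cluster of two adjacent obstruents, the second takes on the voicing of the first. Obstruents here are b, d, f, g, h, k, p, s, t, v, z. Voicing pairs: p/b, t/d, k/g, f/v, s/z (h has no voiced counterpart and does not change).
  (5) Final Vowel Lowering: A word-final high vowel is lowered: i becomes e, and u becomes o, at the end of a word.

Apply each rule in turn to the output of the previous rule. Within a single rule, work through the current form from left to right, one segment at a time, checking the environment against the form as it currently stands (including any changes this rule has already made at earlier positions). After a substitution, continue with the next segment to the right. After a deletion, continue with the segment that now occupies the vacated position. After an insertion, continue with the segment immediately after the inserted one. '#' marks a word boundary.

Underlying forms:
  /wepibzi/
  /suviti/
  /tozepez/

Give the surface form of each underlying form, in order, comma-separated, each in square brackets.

[weppse], [suvde], [tozepez]

/wepibzi/:
  (1) Syncope: [wepibzi] → [wepbzi]
  (2) Degemination: no change — [wepbzi]
  (3) Cluster Epenthesis: no change — [wepbzi]
  (4) Progressive Voicing Assimilation: [wepbzi] → [weppsi]
  (5) Final Vowel Lowering: [weppsi] → [weppse]
/suviti/:
  (1) Syncope: [suviti] → [suvti]
  (2) Degemination: no change — [suvti]
  (3) Cluster Epenthesis: no change — [suvti]
  (4) Progressive Voicing Assimilation: [suvti] → [suvdi]
  (5) Final Vowel Lowering: [suvdi] → [suvde]
/tozepez/:
  (1) Syncope: no change — [tozepez]
  (2) Degemination: no change — [tozepez]
  (3) Cluster Epenthesis: no change — [tozepez]
  (4) Progressive Voicing Assimilation: no change — [tozepez]
  (5) Final Vowel Lowering: no change — [tozepez]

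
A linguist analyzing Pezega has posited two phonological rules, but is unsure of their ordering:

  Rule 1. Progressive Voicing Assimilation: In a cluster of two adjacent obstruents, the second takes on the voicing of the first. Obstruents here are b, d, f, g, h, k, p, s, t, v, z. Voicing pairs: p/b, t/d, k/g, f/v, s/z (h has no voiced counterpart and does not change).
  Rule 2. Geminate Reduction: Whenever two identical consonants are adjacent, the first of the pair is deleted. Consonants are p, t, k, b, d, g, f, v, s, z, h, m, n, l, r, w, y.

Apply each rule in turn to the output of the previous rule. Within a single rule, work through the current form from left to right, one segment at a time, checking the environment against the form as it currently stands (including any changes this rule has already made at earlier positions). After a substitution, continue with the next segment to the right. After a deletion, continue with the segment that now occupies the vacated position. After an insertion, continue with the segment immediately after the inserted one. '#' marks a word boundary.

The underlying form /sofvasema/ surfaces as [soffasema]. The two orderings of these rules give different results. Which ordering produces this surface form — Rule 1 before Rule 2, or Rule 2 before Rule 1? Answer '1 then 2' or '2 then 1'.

2 then 1

Order 1 then 2:
  1 Progressive Voicing Assimilation: [sofvasema] → [soffasema]
  2 Geminate Reduction: [soffasema] → [sofasema]
  result: [sofasema]
Order 2 then 1:
  2 Geminate Reduction: no change — [sofvasema]
  1 Progressive Voicing Assimilation: [sofvasema] → [soffasema]
  result: [soffasema]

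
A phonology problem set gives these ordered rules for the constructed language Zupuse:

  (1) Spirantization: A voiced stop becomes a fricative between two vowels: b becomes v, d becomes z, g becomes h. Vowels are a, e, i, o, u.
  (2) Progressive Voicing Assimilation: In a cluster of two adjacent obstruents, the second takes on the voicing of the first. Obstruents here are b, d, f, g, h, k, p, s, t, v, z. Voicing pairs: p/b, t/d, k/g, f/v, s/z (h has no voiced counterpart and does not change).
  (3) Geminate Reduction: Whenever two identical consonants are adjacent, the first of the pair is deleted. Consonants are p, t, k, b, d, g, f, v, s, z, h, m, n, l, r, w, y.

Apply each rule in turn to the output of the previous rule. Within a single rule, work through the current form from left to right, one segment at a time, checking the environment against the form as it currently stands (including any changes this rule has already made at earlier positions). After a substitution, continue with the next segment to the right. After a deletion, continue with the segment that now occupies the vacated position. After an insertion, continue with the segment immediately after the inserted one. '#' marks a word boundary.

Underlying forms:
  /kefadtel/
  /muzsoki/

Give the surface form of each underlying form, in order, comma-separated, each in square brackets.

/kefadtel/:
  (1) Spirantization: no change — [kefadtel]
  (2) Progressive Voicing Assimilation: [kefadtel] → [kefaddel]
  (3) Geminate Reduction: [kefaddel] → [kefadel]
/muzsoki/:
  (1) Spirantization: no change — [muzsoki]
  (2) Progressive Voicing Assimilation: [muzsoki] → [muzzoki]
  (3) Geminate Reduction: [muzzoki] → [muzoki]

[kefadel], [muzoki]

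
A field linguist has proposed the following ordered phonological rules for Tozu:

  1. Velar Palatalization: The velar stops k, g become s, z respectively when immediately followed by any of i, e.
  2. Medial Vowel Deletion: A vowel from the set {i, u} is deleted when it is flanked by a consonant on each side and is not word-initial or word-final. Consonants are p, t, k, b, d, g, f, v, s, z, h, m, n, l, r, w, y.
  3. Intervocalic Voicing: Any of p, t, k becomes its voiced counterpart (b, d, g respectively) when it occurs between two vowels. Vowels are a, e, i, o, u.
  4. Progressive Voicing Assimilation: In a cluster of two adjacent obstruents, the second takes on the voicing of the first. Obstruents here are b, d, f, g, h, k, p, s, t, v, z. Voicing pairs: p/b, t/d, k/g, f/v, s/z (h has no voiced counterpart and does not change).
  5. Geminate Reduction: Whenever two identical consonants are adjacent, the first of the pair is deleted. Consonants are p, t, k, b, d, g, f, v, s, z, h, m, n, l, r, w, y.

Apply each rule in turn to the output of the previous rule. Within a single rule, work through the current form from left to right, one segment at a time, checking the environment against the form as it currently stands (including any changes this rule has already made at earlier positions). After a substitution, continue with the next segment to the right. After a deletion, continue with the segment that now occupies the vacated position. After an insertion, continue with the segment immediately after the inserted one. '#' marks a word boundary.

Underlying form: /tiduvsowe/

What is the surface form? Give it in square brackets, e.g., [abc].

[tfsowe]

1 Velar Palatalization: no change — [tiduvsowe]
2 Medial Vowel Deletion: [tiduvsowe] → [tdvsowe]
3 Intervocalic Voicing: no change — [tdvsowe]
4 Progressive Voicing Assimilation: [tdvsowe] → [ttfsowe]
5 Geminate Reduction: [ttfsowe] → [tfsowe]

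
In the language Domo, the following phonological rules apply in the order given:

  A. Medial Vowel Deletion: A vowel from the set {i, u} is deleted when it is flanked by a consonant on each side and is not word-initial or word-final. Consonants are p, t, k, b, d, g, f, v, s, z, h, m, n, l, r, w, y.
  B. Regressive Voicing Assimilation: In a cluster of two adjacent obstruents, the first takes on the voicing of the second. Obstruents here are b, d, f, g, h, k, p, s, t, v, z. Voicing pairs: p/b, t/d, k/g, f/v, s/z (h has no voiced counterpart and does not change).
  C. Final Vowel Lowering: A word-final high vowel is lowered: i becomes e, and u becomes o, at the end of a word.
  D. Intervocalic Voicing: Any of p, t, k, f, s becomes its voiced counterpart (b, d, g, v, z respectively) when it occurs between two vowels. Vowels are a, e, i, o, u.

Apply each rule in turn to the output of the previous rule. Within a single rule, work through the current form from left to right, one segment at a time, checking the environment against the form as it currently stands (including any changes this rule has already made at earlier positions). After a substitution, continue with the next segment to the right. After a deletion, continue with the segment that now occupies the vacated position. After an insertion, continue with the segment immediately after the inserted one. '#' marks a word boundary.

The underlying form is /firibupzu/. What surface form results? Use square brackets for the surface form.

[frpbzo]

A Medial Vowel Deletion: [firibupzu] → [frbpzu]
B Regressive Voicing Assimilation: [frbpzu] → [frpbzu]
C Final Vowel Lowering: [frpbzu] → [frpbzo]
D Intervocalic Voicing: no change — [frpbzo]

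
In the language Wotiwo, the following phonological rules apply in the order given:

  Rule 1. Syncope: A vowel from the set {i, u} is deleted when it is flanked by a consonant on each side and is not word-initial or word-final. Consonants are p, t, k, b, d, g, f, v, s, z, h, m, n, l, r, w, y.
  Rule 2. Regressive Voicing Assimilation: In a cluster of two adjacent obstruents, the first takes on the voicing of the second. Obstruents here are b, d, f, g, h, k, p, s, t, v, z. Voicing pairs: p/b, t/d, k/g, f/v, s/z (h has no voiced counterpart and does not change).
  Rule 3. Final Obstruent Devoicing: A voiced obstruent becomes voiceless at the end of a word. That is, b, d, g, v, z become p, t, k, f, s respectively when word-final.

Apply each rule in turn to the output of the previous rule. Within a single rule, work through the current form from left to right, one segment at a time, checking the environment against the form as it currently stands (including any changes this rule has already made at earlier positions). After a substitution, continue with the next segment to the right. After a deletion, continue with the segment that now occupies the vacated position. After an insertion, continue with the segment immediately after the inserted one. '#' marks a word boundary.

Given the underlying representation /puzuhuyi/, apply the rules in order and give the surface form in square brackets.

[bshyi]

Rule 1 Syncope: [puzuhuyi] → [pzhyi]
Rule 2 Regressive Voicing Assimilation: [pzhyi] → [bshyi]
Rule 3 Final Obstruent Devoicing: no change — [bshyi]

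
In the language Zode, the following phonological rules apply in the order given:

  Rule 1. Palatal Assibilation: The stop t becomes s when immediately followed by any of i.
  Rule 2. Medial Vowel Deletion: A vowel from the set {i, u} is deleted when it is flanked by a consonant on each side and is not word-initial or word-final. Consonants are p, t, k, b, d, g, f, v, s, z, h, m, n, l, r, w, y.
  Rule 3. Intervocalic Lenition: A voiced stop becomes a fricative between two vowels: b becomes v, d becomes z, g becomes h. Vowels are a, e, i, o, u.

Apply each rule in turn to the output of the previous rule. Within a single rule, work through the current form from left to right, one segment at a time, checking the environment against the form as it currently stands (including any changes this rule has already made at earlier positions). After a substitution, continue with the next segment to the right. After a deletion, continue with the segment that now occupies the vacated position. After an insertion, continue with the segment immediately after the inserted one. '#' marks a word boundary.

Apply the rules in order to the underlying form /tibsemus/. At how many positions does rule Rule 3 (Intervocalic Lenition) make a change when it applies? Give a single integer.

Rule 1 Palatal Assibilation: [tibsemus] → [sibsemus]
Rule 2 Medial Vowel Deletion: [sibsemus] → [sbsems]
Rule 3 Intervocalic Lenition: no change — [sbsems]
Rule Rule 3 changed 0 position(s).

0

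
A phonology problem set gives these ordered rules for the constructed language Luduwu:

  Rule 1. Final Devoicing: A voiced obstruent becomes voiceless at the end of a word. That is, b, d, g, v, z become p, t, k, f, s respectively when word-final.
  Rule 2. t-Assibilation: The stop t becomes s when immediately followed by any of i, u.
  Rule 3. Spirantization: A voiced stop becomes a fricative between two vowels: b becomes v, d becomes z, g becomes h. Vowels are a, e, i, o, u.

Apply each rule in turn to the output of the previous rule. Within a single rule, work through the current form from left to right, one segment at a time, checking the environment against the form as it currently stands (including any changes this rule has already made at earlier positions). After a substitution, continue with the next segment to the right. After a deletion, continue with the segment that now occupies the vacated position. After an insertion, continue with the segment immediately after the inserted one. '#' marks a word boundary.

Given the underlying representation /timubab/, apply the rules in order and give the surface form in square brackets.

Rule 1 Final Devoicing: [timubab] → [timubap]
Rule 2 t-Assibilation: [timubap] → [simubap]
Rule 3 Spirantization: [simubap] → [simuvap]

[simuvap]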